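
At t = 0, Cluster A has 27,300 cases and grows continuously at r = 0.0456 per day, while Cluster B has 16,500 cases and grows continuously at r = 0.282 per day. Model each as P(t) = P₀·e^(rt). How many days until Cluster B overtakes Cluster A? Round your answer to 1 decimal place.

27300·e^(0.0456t) = 16500·e^(0.282t)
27300/16500 = e^((0.282 − 0.0456)t) → ln(1.65455) = 0.2364·t
t = 0.50353 / 0.2364

t ≈ 2.1 days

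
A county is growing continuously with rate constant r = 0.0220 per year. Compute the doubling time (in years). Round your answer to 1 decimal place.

doubling time ≈ 31.5 years

doubling time = ln(2) / |r| = 0.69315 / 0.022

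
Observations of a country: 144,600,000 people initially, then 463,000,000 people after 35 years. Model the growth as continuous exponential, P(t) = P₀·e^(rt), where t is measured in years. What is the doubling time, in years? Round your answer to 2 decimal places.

r = ln(463000000/144600000) / 35 = ln(3.20194) / 35 ≈ 0.03325 per year
doubling time = ln 2 / |r| = 0.69315 / 0.03325

doubling time ≈ 20.85 years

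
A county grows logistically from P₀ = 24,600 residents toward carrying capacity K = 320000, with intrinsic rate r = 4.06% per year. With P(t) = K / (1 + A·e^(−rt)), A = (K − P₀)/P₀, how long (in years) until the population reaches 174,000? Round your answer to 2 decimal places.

t ≈ 65.54 years

A = (320000 − 24600)/24600 = 12.00813
174000 = 320000/(1 + 12.00813·e^(−0.0406t)) → 1 + 12.00813·e^(−0.0406t) = 1.83908
e^(−0.0406t) = 0.069876 → t = ln(14.31106)/0.0406 = 2.66103/0.0406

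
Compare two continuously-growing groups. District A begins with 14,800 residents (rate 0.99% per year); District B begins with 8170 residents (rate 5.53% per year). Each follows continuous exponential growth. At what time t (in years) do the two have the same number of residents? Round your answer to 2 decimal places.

t ≈ 13.09 years

14800·e^(0.0099t) = 8170·e^(0.0553t)
14800/8170 = e^((0.0553 − 0.0099)t) → ln(1.81151) = 0.0454·t
t = 0.59416 / 0.0454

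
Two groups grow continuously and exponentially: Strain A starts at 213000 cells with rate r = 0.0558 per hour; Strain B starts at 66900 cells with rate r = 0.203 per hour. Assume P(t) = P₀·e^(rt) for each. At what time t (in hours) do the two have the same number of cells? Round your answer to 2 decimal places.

213000·e^(0.0558t) = 66900·e^(0.203t)
213000/66900 = e^((0.203 − 0.0558)t) → ln(3.18386) = 0.1472·t
t = 1.15809 / 0.1472

t ≈ 7.87 hours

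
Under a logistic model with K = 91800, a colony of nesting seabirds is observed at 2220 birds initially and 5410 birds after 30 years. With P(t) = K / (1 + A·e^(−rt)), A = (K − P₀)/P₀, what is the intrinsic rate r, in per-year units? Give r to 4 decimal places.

r ≈ 0.0309 per year

A = (91800 − 2220)/2220 = 40.35135
5410 = 91800/(1 + 40.35135·e^(−r·30)) → e^(−30r) = (16.96858 − 1)/40.35135 = 0.395738
r = −ln(0.395738)/30 = 0.927/30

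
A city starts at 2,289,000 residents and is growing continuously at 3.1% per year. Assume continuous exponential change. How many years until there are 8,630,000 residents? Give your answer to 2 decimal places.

8630000 = 2289000 · e^(0.031·t)
t = ln(8630000/2289000) / 0.031 = ln(3.77021) / 0.031 = 1.32713 / 0.031

t ≈ 42.81 years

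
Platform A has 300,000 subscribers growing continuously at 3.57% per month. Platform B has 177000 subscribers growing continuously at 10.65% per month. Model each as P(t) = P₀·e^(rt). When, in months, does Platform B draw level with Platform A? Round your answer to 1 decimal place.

300000·e^(0.0357t) = 177000·e^(0.1065t)
300000/177000 = e^((0.1065 − 0.0357)t) → ln(1.69492) = 0.0708·t
t = 0.52763 / 0.0708

t ≈ 7.5 months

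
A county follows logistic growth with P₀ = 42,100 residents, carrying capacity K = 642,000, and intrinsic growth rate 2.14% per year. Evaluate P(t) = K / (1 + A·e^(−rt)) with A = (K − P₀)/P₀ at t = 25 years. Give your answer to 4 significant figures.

≈ 68,700 residents

A = (642000 − 42100)/42100 = 14.24941
P(25) = 642000 / (1 + 14.24941·e^(−0.0214·25)) = 642000 / (1 + 14.24941·0.585669)
= 642000 / 9.34544 ≈ 68696.61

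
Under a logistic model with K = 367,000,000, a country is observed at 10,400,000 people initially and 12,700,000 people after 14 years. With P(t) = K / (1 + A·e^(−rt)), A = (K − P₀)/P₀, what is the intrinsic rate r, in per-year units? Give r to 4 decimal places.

A = (367000000 − 10400000)/10400000 = 34.28846
12700000 = 367000000/(1 + 34.28846·e^(−r·14)) → e^(−14r) = (28.89764 − 1)/34.28846 = 0.813616
r = −ln(0.813616)/14 = 0.20627/14

r ≈ 0.0147 per year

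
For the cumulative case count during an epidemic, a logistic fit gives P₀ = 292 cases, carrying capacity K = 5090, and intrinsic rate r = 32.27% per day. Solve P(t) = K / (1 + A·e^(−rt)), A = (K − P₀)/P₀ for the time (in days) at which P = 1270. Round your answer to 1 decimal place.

A = (5090 − 292)/292 = 16.43151
1270 = 5090/(1 + 16.43151·e^(−0.3227t)) → 1 + 16.43151·e^(−0.3227t) = 4.00787
e^(−0.3227t) = 0.183055 → t = ln(5.46283)/0.3227 = 1.69797/0.3227

t ≈ 5.3 days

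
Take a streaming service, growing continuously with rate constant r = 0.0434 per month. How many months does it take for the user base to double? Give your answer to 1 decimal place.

doubling time ≈ 16.0 months

doubling time = ln(2) / |r| = 0.69315 / 0.0434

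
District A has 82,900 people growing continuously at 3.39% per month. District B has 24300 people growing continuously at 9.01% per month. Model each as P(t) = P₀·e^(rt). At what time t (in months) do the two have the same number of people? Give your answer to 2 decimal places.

t ≈ 21.84 months

82900·e^(0.0339t) = 24300·e^(0.0901t)
82900/24300 = e^((0.0901 − 0.0339)t) → ln(3.41152) = 0.0562·t
t = 1.22716 / 0.0562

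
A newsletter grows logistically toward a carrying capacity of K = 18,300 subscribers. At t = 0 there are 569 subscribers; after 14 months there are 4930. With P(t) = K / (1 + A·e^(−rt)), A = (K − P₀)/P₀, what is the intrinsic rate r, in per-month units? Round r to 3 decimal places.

r ≈ 0.174 per month

A = (18300 − 569)/569 = 31.16169
4930 = 18300/(1 + 31.16169·e^(−r·14)) → e^(−14r) = (3.71197 − 1)/31.16169 = 0.087029
r = −ln(0.087029)/14 = 2.44151/14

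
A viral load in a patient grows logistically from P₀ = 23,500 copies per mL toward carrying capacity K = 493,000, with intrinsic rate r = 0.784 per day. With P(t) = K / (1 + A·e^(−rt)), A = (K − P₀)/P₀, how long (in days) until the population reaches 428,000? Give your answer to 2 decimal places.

A = (493000 − 23500)/23500 = 19.97872
428000 = 493000/(1 + 19.97872·e^(−0.784t)) → 1 + 19.97872·e^(−0.784t) = 1.15187
e^(−0.784t) = 0.007602 → t = ln(131.55221)/0.784 = 4.8794/0.784

t ≈ 6.22 days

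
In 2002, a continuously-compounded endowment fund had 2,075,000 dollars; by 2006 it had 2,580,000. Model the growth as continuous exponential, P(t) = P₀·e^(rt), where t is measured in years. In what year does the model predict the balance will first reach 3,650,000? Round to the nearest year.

r = ln(2580000/2075000) / 4 = 0.21783/4 ≈ 0.054457 per year
t = ln(3650000/2075000) / r = 0.56477/0.054457 ≈ 10.37 years after 2002

year 2012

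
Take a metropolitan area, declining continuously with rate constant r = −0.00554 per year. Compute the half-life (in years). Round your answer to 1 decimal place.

half-life ≈ 125.1 years

half-life = ln(2) / |r| = 0.69315 / 0.00554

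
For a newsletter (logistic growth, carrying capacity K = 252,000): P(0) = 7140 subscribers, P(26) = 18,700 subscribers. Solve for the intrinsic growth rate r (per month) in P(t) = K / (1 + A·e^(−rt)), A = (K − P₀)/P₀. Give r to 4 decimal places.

A = (252000 − 7140)/7140 = 34.29412
18700 = 252000/(1 + 34.29412·e^(−r·26)) → e^(−26r) = (13.47594 − 1)/34.29412 = 0.363792
r = −ln(0.363792)/26 = 1.01117/26

r ≈ 0.0389 per month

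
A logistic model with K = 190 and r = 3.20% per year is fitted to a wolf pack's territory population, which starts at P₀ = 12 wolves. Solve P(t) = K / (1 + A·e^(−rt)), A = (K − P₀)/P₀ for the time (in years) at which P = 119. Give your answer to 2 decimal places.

A = (190 − 12)/12 = 14.83333
119 = 190/(1 + 14.83333·e^(−0.032t)) → 1 + 14.83333·e^(−0.032t) = 1.59664
e^(−0.032t) = 0.040223 → t = ln(24.8615)/0.032 = 3.21332/0.032

t ≈ 100.42 years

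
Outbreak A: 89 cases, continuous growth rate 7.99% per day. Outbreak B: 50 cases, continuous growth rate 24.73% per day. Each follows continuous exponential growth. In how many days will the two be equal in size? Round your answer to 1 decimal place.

89·e^(0.0799t) = 50·e^(0.2473t)
89/50 = e^((0.2473 − 0.0799)t) → ln(1.78) = 0.1674·t
t = 0.57661 / 0.1674

t ≈ 3.4 days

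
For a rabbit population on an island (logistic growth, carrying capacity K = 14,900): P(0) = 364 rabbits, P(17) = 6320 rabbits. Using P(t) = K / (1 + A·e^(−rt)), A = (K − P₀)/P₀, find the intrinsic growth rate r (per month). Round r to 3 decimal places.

r ≈ 0.199 per month

A = (14900 − 364)/364 = 39.93407
6320 = 14900/(1 + 39.93407·e^(−r·17)) → e^(−17r) = (2.35759 − 1)/39.93407 = 0.033996
r = −ln(0.033996)/17 = 3.38152/17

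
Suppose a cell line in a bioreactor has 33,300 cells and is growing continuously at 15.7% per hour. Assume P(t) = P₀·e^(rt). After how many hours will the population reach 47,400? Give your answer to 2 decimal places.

t ≈ 2.25 hours

47400 = 33300 · e^(0.157·t)
t = ln(47400/33300) / 0.157 = ln(1.42342) / 0.157 = 0.35306 / 0.157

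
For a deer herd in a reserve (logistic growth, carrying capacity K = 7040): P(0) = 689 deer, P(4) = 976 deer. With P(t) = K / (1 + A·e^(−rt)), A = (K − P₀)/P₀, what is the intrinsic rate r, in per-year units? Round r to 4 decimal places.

A = (7040 − 689)/689 = 9.21771
976 = 7040/(1 + 9.21771·e^(−r·4)) → e^(−4r) = (7.21311 − 1)/9.21771 = 0.674041
r = −ln(0.674041)/4 = 0.39446/4

r ≈ 0.0986 per year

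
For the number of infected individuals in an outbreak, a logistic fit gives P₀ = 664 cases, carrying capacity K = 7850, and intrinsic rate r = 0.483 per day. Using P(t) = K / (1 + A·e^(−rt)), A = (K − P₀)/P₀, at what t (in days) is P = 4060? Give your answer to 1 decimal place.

t ≈ 5.1 days

A = (7850 − 664)/664 = 10.82229
4060 = 7850/(1 + 10.82229·e^(−0.483t)) → 1 + 10.82229·e^(−0.483t) = 1.9335
e^(−0.483t) = 0.086257 → t = ln(11.59327)/0.483 = 2.45042/0.483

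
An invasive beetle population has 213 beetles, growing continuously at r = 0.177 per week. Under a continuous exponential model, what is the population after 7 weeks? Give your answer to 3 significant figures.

P(7) = 213 · e^(0.177·7) = 213 · e^(1.239)
= 213 · 3.45216 ≈ 735.31

≈ 735 beetles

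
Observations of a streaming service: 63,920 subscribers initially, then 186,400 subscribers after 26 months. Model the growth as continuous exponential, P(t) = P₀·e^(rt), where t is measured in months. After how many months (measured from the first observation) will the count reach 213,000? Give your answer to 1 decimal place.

t ≈ 29.2 months

r = ln(186400/63920) / 26 ≈ 0.041164 per month
t = ln(213000/63920) / r = 1.20366 / 0.041164 ≈ 29.241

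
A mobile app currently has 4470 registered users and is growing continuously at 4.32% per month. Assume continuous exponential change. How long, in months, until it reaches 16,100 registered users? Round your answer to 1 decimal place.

16100 = 4470 · e^(0.0432·t)
t = ln(16100/4470) / 0.0432 = ln(3.60179) / 0.0432 = 1.28143 / 0.0432

t ≈ 29.7 months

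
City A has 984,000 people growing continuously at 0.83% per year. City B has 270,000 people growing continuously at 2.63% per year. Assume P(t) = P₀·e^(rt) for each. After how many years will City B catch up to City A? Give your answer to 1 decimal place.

t ≈ 71.8 years

984000·e^(0.0083t) = 270000·e^(0.0263t)
984000/270000 = e^((0.0263 − 0.0083)t) → ln(3.64444) = 0.018·t
t = 1.2932 / 0.018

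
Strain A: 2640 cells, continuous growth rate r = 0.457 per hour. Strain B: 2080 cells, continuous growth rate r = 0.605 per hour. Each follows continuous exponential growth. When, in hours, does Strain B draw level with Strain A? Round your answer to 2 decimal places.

2640·e^(0.457t) = 2080·e^(0.605t)
2640/2080 = e^((0.605 − 0.457)t) → ln(1.26923) = 0.148·t
t = 0.23841 / 0.148

t ≈ 1.61 hours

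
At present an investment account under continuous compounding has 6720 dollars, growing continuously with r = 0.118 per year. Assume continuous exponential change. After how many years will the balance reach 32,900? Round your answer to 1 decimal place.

t ≈ 13.5 years

32900 = 6720 · e^(0.118·t)
t = ln(32900/6720) / 0.118 = ln(4.89583) / 0.118 = 1.58838 / 0.118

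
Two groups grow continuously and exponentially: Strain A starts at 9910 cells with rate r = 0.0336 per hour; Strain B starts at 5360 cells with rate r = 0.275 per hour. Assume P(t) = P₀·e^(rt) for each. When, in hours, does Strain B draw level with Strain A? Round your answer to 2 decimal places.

t ≈ 2.55 hours

9910·e^(0.0336t) = 5360·e^(0.275t)
9910/5360 = e^((0.275 − 0.0336)t) → ln(1.84888) = 0.2414·t
t = 0.61458 / 0.2414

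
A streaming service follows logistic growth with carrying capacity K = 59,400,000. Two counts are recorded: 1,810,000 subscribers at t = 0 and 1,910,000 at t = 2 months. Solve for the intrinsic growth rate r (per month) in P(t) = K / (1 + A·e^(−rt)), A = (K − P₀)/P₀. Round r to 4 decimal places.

r ≈ 0.0278 per month

A = (59400000 − 1810000)/1810000 = 31.81768
1910000 = 59400000/(1 + 31.81768·e^(−r·2)) → e^(−2r) = (31.09948 − 1)/31.81768 = 0.945998
r = −ln(0.945998)/2 = 0.05551/2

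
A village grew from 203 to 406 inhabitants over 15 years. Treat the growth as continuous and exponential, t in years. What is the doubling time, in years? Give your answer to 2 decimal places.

doubling time ≈ 15.00 years

r = ln(406/203) / 15 = ln(2) / 15 ≈ 0.04621 per year
doubling time = ln 2 / |r| = 0.69315 / 0.04621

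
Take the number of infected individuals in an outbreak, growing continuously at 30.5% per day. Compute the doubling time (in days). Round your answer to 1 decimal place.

doubling time ≈ 2.3 days

doubling time = ln(2) / |r| = 0.69315 / 0.305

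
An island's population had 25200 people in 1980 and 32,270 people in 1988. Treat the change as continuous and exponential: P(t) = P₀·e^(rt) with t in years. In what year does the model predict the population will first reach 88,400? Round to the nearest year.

r = ln(32270/25200) / 8 = 0.24729/8 ≈ 0.030912 per year
t = ln(88400/25200) / r = 1.25503/0.030912 ≈ 40.6 years after 1980

year 2021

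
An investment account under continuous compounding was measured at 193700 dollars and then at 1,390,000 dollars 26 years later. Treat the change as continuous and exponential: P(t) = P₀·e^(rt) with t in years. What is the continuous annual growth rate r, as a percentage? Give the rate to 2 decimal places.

r ≈ 7.58% per year

1390000 = 193700 · e^(r·26)
e^(26r) = 1390000/193700 = 7.17605
r = ln(7.17605) / 26 = 1.97075 / 26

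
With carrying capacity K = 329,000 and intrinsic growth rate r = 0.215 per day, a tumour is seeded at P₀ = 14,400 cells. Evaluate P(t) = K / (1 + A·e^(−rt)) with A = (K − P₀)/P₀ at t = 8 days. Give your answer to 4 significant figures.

≈ 66,980 cells

A = (329000 − 14400)/14400 = 21.84722
P(8) = 329000 / (1 + 21.84722·e^(−0.215·8)) = 329000 / (1 + 21.84722·0.179066)
= 329000 / 4.9121 ≈ 66977.49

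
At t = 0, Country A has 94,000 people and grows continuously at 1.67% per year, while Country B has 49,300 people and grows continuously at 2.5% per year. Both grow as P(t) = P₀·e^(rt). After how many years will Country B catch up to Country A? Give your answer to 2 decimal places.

94000·e^(0.0167t) = 49300·e^(0.025t)
94000/49300 = e^((0.025 − 0.0167)t) → ln(1.90669) = 0.0083·t
t = 0.64537 / 0.0083

t ≈ 77.76 years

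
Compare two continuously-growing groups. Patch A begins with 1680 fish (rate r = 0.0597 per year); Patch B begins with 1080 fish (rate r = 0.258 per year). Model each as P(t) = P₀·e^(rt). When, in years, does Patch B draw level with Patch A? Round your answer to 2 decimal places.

1680·e^(0.0597t) = 1080·e^(0.258t)
1680/1080 = e^((0.258 − 0.0597)t) → ln(1.55556) = 0.1983·t
t = 0.44183 / 0.1983

t ≈ 2.23 years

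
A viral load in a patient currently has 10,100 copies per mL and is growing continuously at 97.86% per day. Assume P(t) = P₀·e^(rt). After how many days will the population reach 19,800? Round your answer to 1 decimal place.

t ≈ 0.7 days

19800 = 10100 · e^(0.9786·t)
t = ln(19800/10100) / 0.9786 = ln(1.9604) / 0.9786 = 0.67315 / 0.9786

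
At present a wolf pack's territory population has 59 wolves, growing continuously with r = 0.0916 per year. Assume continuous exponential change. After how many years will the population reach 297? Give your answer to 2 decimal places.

297 = 59 · e^(0.0916·t)
t = ln(297/59) / 0.0916 = ln(5.0339) / 0.0916 = 1.61619 / 0.0916

t ≈ 17.64 years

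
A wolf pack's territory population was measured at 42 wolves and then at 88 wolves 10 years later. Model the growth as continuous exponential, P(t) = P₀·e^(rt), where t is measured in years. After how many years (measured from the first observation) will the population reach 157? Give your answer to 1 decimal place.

t ≈ 17.8 years

r = ln(88/42) / 10 ≈ 0.073967 per year
t = ln(157/42) / r = 1.31858 / 0.073967 ≈ 17.827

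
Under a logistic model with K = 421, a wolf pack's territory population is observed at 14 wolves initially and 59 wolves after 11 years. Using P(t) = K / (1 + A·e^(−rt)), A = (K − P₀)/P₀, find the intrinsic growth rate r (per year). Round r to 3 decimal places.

A = (421 − 14)/14 = 29.07143
59 = 421/(1 + 29.07143·e^(−r·11)) → e^(−11r) = (7.13559 − 1)/29.07143 = 0.211052
r = −ln(0.211052)/11 = 1.55565/11

r ≈ 0.141 per year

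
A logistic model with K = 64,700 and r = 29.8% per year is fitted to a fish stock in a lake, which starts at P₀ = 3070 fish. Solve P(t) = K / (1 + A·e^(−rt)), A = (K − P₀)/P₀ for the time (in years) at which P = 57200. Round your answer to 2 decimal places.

t ≈ 16.88 years

A = (64700 − 3070)/3070 = 20.07492
57200 = 64700/(1 + 20.07492·e^(−0.298t)) → 1 + 20.07492·e^(−0.298t) = 1.13112
e^(−0.298t) = 0.006531 → t = ln(153.10471)/0.298 = 5.03112/0.298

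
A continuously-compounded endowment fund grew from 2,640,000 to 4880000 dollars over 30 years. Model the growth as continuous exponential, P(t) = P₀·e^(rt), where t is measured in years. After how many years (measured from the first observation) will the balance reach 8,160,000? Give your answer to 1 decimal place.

r = ln(4880000/2640000) / 30 ≈ 0.020479 per year
t = ln(8160000/2640000) / r = 1.12847 / 0.020479 ≈ 55.104

t ≈ 55.1 years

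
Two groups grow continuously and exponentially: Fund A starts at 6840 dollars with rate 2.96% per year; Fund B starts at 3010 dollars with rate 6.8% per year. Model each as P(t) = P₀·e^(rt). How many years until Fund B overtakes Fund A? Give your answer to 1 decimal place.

6840·e^(0.0296t) = 3010·e^(0.068t)
6840/3010 = e^((0.068 − 0.0296)t) → ln(2.27243) = 0.0384·t
t = 0.82085 / 0.0384

t ≈ 21.4 years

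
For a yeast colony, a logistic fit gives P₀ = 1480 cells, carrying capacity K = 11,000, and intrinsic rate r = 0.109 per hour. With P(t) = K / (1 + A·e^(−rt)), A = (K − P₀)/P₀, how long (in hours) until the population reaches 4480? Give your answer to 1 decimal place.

A = (11000 − 1480)/1480 = 6.43243
4480 = 11000/(1 + 6.43243·e^(−0.109t)) → 1 + 6.43243·e^(−0.109t) = 2.45536
e^(−0.109t) = 0.226253 → t = ln(4.41983)/0.109 = 1.4861/0.109

t ≈ 13.6 hours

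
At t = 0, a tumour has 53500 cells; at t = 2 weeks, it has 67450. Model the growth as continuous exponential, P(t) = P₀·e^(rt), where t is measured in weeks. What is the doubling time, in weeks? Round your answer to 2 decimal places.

doubling time ≈ 5.98 weeks

r = ln(67450/53500) / 2 = ln(1.26075) / 2 ≈ 0.115852 per week
doubling time = ln 2 / |r| = 0.69315 / 0.115852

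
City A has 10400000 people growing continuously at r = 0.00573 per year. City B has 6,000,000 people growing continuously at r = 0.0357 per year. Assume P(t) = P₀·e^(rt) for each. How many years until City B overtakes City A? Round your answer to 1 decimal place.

10400000·e^(0.00573t) = 6000000·e^(0.0357t)
10400000/6000000 = e^((0.0357 − 0.00573)t) → ln(1.73333) = 0.02997·t
t = 0.55005 / 0.02997

t ≈ 18.4 years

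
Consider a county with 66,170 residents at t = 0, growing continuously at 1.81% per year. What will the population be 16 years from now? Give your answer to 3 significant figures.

P(16) = 66170 · e^(0.0181·16) = 66170 · e^(0.2896)
= 66170 · 1.33589 ≈ 88396.04

≈ 88,400 residents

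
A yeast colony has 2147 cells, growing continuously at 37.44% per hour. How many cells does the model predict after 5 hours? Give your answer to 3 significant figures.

P(5) = 2147 · e^(0.3744·5) = 2147 · e^(1.872)
= 2147 · 6.50129 ≈ 13958.26

≈ 14,000 cells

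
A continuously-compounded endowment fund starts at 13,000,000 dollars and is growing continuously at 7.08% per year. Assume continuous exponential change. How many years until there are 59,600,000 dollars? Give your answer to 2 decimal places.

59600000 = 13000000 · e^(0.0708·t)
t = ln(59600000/13000000) / 0.0708 = ln(4.58462) / 0.0708 = 1.52271 / 0.0708

t ≈ 21.51 years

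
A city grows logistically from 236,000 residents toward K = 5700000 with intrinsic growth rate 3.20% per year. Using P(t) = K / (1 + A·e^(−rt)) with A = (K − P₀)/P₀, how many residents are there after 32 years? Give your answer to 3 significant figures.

A = (5700000 − 236000)/236000 = 23.15254
P(32) = 5700000 / (1 + 23.15254·e^(−0.032·32)) = 5700000 / (1 + 23.15254·0.359155)
= 5700000 / 9.31536 ≈ 611892.51

≈ 612,000 residents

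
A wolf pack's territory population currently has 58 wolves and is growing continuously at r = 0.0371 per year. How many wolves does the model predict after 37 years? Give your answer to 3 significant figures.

≈ 229 wolves

P(37) = 58 · e^(0.0371·37) = 58 · e^(1.3727)
= 58 · 3.94599 ≈ 228.87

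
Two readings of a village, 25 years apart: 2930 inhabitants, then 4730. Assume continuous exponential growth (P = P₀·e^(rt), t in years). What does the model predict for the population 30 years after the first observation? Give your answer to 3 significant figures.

≈ 5,210 inhabitants

r = ln(4730/2930) / 25 ≈ 0.019157 per year
P(30) = 2930 · e^(0.019157·30) = 2930 · 1.77661 ≈ 5205.47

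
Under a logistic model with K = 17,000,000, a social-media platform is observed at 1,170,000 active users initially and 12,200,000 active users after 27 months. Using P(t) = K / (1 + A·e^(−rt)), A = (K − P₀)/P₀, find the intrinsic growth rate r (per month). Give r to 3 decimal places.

A = (17000000 − 1170000)/1170000 = 13.52991
12200000 = 17000000/(1 + 13.52991·e^(−r·27)) → e^(−27r) = (1.39344 − 1)/13.52991 = 0.029079
r = −ln(0.029079)/27 = 3.53772/27

r ≈ 0.131 per month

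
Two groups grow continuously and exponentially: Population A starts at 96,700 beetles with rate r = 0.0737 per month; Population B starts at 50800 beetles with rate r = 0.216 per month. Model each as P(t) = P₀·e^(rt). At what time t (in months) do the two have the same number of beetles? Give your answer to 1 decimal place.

t ≈ 4.5 months

96700·e^(0.0737t) = 50800·e^(0.216t)
96700/50800 = e^((0.216 − 0.0737)t) → ln(1.90354) = 0.1423·t
t = 0.64372 / 0.1423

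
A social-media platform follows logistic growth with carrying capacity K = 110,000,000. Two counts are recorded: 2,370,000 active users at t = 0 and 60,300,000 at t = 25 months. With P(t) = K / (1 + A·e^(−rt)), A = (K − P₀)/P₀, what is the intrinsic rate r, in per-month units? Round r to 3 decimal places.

r ≈ 0.160 per month

A = (110000000 − 2370000)/2370000 = 45.4135
60300000 = 110000000/(1 + 45.4135·e^(−r·25)) → e^(−25r) = (1.82421 − 1)/45.4135 = 0.018149
r = −ln(0.018149)/25 = 4.00914/25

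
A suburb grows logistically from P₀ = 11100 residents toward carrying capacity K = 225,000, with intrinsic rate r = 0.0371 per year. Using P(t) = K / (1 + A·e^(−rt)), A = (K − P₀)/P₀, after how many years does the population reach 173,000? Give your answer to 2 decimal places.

A = (225000 − 11100)/11100 = 19.27027
173000 = 225000/(1 + 19.27027·e^(−0.0371t)) → 1 + 19.27027·e^(−0.0371t) = 1.30058
e^(−0.0371t) = 0.015598 → t = ln(64.11071)/0.0371 = 4.16061/0.0371

t ≈ 112.15 years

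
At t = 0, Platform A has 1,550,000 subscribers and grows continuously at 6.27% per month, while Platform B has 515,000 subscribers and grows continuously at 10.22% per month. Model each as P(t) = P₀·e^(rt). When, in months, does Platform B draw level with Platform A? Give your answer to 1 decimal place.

t ≈ 27.9 months

1550000·e^(0.0627t) = 515000·e^(0.1022t)
1550000/515000 = e^((0.1022 − 0.0627)t) → ln(3.00971) = 0.0395·t
t = 1.10184 / 0.0395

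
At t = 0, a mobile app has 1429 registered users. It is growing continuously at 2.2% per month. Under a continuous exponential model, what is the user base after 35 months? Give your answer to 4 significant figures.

P(35) = 1429 · e^(0.022·35) = 1429 · e^(0.77)
= 1429 · 2.15977 ≈ 3086.31

≈ 3,086 registered users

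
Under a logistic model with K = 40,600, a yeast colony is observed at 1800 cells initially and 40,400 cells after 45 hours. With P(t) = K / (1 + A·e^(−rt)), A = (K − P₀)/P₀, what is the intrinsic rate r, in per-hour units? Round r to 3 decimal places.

r ≈ 0.186 per hour

A = (40600 − 1800)/1800 = 21.55556
40400 = 40600/(1 + 21.55556·e^(−r·45)) → e^(−45r) = (1.00495 − 1)/21.55556 = 0.00023
r = −ln(0.00023)/45 = 8.3789/45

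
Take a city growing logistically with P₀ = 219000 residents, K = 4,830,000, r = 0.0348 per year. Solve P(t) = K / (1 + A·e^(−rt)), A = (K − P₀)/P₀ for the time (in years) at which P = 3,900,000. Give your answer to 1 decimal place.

A = (4830000 − 219000)/219000 = 21.05479
3900000 = 4830000/(1 + 21.05479·e^(−0.0348t)) → 1 + 21.05479·e^(−0.0348t) = 1.23846
e^(−0.0348t) = 0.011326 → t = ln(88.2943)/0.0348 = 4.48068/0.0348

t ≈ 128.8 years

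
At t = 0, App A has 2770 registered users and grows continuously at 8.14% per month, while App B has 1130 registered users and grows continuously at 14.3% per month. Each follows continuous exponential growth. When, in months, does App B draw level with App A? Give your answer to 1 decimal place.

2770·e^(0.0814t) = 1130·e^(0.143t)
2770/1130 = e^((0.143 − 0.0814)t) → ln(2.45133) = 0.0616·t
t = 0.89663 / 0.0616

t ≈ 14.6 months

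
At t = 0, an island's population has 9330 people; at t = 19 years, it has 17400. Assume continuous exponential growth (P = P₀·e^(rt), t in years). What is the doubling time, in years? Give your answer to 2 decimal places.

doubling time ≈ 21.13 years

r = ln(17400/9330) / 19 = ln(1.86495) / 19 ≈ 0.032802 per year
doubling time = ln 2 / |r| = 0.69315 / 0.032802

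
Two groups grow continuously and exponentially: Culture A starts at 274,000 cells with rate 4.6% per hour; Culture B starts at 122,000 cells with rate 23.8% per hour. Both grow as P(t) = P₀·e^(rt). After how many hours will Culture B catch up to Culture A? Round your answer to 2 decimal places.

274000·e^(0.046t) = 122000·e^(0.238t)
274000/122000 = e^((0.238 − 0.046)t) → ln(2.2459) = 0.192·t
t = 0.80911 / 0.192

t ≈ 4.21 hours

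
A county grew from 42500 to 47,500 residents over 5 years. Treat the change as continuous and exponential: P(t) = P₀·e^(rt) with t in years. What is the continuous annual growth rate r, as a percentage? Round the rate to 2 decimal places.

47500 = 42500 · e^(r·5)
e^(5r) = 47500/42500 = 1.11765
r = ln(1.11765) / 5 = 0.11123 / 5

r ≈ 2.22% per year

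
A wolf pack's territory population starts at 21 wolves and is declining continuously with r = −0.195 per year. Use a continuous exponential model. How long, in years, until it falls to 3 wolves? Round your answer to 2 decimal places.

t ≈ 9.98 years

3 = 21 · e^(-0.195·t)
t = ln(3/21) / -0.195 = ln(0.14286) / -0.195 = -1.94591 / -0.195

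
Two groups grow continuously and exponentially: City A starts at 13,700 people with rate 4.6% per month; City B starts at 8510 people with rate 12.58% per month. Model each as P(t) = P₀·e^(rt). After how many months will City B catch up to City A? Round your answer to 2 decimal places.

t ≈ 5.97 months

13700·e^(0.046t) = 8510·e^(0.1258t)
13700/8510 = e^((0.1258 − 0.046)t) → ln(1.60987) = 0.0798·t
t = 0.47615 / 0.0798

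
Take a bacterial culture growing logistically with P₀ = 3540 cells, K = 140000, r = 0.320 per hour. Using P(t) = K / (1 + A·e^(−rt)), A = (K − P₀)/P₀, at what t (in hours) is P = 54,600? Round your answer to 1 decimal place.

A = (140000 − 3540)/3540 = 38.54802
54600 = 140000/(1 + 38.54802·e^(−0.32t)) → 1 + 38.54802·e^(−0.32t) = 2.5641
e^(−0.32t) = 0.040575 → t = ln(24.64546)/0.32 = 3.20459/0.32

t ≈ 10.0 hours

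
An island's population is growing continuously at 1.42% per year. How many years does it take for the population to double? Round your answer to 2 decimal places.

doubling time ≈ 48.81 years

doubling time = ln(2) / |r| = 0.69315 / 0.0142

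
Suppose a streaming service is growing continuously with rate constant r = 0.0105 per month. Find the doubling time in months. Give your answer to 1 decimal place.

doubling time ≈ 66.0 months

doubling time = ln(2) / |r| = 0.69315 / 0.0105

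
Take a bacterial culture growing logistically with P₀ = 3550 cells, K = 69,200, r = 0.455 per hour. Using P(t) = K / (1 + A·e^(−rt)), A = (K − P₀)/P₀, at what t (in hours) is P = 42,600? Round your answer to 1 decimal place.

A = (69200 − 3550)/3550 = 18.49296
42600 = 69200/(1 + 18.49296·e^(−0.455t)) → 1 + 18.49296·e^(−0.455t) = 1.62441
e^(−0.455t) = 0.033765 → t = ln(29.61654)/0.455 = 3.38833/0.455

t ≈ 7.4 hours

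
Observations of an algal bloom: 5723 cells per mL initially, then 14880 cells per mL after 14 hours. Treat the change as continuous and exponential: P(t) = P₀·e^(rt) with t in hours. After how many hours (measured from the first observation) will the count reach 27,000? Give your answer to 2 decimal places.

t ≈ 22.73 hours

r = ln(14880/5723) / 14 ≈ 0.068252 per hour
t = ln(27000/5723) / r = 1.55134 / 0.068252 ≈ 22.73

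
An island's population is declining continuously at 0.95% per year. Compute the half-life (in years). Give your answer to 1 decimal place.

half-life = ln(2) / |r| = 0.69315 / 0.0095

half-life ≈ 73.0 years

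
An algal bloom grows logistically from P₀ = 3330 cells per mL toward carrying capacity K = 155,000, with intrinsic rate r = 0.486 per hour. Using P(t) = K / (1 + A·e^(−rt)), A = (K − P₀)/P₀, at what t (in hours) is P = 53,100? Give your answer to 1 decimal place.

t ≈ 6.5 hours

A = (155000 − 3330)/3330 = 45.54655
53100 = 155000/(1 + 45.54655·e^(−0.486t)) → 1 + 45.54655·e^(−0.486t) = 2.91902
e^(−0.486t) = 0.042133 → t = ln(23.73427)/0.486 = 3.16692/0.486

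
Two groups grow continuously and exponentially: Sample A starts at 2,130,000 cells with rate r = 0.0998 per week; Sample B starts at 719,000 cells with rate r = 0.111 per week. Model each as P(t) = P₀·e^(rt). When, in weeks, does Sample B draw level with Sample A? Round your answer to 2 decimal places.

2130000·e^(0.0998t) = 719000·e^(0.111t)
2130000/719000 = e^((0.111 − 0.0998)t) → ln(2.96245) = 0.0112·t
t = 1.08602 / 0.0112

t ≈ 96.97 weeks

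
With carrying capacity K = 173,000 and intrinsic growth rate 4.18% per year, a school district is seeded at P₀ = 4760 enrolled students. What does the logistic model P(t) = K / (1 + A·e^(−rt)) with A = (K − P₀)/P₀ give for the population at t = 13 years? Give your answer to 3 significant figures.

A = (173000 − 4760)/4760 = 35.34454
P(13) = 173000 / (1 + 35.34454·e^(−0.0418·13)) = 173000 / (1 + 35.34454·0.58077)
= 173000 / 21.52706 ≈ 8036.4

≈ 8,040 enrolled students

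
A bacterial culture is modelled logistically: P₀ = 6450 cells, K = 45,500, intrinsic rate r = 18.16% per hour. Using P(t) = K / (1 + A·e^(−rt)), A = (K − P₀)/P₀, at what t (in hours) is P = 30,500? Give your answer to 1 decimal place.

t ≈ 13.8 hours

A = (45500 − 6450)/6450 = 6.05426
30500 = 45500/(1 + 6.05426·e^(−0.1816t)) → 1 + 6.05426·e^(−0.1816t) = 1.4918
e^(−0.1816t) = 0.081233 → t = ln(12.31034)/0.1816 = 2.51044/0.1816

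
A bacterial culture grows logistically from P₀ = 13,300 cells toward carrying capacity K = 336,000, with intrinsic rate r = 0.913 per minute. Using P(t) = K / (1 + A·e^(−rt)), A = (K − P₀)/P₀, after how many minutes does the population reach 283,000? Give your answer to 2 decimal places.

t ≈ 5.33 minutes

A = (336000 − 13300)/13300 = 24.26316
283000 = 336000/(1 + 24.26316·e^(−0.913t)) → 1 + 24.26316·e^(−0.913t) = 1.18728
e^(−0.913t) = 0.007719 → t = ln(129.55611)/0.913 = 4.86411/0.913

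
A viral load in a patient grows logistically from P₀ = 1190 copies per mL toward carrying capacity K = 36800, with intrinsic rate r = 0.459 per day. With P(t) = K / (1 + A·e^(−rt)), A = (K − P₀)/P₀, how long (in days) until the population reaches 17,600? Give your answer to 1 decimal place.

A = (36800 − 1190)/1190 = 29.92437
17600 = 36800/(1 + 29.92437·e^(−0.459t)) → 1 + 29.92437·e^(−0.459t) = 2.09091
e^(−0.459t) = 0.036456 → t = ln(27.43067)/0.459 = 3.31166/0.459

t ≈ 7.2 days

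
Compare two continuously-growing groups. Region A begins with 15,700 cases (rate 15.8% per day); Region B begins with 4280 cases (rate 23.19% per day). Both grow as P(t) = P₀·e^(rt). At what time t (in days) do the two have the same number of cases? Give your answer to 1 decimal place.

t ≈ 17.6 days

15700·e^(0.158t) = 4280·e^(0.2319t)
15700/4280 = e^((0.2319 − 0.158)t) → ln(3.66822) = 0.0739·t
t = 1.29971 / 0.0739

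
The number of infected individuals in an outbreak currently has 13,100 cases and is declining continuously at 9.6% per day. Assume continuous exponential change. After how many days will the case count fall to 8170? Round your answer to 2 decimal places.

8170 = 13100 · e^(-0.096·t)
t = ln(8170/13100) / -0.096 = ln(0.62366) / -0.096 = -0.47214 / -0.096

t ≈ 4.92 days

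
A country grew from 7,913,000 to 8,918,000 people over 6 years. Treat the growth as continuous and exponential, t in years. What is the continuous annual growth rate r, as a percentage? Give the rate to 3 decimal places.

r ≈ 1.993% per year

8918000 = 7913000 · e^(r·6)
e^(6r) = 8918000/7913000 = 1.12701
r = ln(1.12701) / 6 = 0.11956 / 6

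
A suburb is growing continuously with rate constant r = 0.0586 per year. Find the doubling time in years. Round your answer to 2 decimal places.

doubling time = ln(2) / |r| = 0.69315 / 0.0586

doubling time ≈ 11.83 years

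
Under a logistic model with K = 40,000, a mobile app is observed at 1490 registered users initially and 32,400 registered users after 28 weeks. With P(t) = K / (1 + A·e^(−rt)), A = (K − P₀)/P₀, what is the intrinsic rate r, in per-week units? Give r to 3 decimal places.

r ≈ 0.168 per week

A = (40000 − 1490)/1490 = 25.84564
32400 = 40000/(1 + 25.84564·e^(−r·28)) → e^(−28r) = (1.23457 − 1)/25.84564 = 0.009076
r = −ln(0.009076)/28 = 4.70215/28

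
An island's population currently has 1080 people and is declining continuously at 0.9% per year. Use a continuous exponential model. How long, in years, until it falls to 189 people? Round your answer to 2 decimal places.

189 = 1080 · e^(-0.009·t)
t = ln(189/1080) / -0.009 = ln(0.175) / -0.009 = -1.74297 / -0.009

t ≈ 193.66 years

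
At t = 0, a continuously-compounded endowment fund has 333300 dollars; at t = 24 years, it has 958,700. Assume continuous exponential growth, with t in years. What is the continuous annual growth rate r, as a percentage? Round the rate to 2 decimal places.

r ≈ 4.40% per year

958700 = 333300 · e^(r·24)
e^(24r) = 958700/333300 = 2.87639
r = ln(2.87639) / 24 = 1.05654 / 24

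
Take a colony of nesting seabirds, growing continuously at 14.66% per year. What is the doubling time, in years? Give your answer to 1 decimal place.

doubling time ≈ 4.7 years

doubling time = ln(2) / |r| = 0.69315 / 0.1466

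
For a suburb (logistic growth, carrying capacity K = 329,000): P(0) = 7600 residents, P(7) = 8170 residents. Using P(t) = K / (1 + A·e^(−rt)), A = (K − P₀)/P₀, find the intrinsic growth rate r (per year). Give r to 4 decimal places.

A = (329000 − 7600)/7600 = 42.28947
8170 = 329000/(1 + 42.28947·e^(−r·7)) → e^(−7r) = (40.26928 − 1)/42.28947 = 0.928583
r = −ln(0.928583)/7 = 0.0741/7

r ≈ 0.0106 per year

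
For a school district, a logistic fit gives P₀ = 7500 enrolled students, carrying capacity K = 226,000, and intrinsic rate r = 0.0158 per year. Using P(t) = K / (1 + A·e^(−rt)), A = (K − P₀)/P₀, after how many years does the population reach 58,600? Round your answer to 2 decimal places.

t ≈ 146.98 years

A = (226000 − 7500)/7500 = 29.13333
58600 = 226000/(1 + 29.13333·e^(−0.0158t)) → 1 + 29.13333·e^(−0.0158t) = 3.85666
e^(−0.0158t) = 0.098055 → t = ln(10.19841)/0.0158 = 2.32223/0.0158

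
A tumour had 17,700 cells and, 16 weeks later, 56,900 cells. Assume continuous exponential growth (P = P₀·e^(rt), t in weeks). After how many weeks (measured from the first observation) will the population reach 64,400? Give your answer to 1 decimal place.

t ≈ 17.7 weeks

r = ln(56900/17700) / 16 ≈ 0.072983 per week
t = ln(64400/17700) / r = 1.29155 / 0.072983 ≈ 17.697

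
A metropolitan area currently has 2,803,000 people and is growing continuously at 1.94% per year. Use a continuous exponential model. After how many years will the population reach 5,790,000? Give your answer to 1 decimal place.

5790000 = 2803000 · e^(0.0194·t)
t = ln(5790000/2803000) / 0.0194 = ln(2.06564) / 0.0194 = 0.72544 / 0.0194

t ≈ 37.4 years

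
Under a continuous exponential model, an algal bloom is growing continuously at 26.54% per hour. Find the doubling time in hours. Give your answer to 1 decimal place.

doubling time ≈ 2.6 hours

doubling time = ln(2) / |r| = 0.69315 / 0.2654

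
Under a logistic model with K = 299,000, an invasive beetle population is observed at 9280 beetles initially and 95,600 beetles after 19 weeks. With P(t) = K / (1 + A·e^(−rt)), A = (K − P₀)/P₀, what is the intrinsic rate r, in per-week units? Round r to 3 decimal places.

r ≈ 0.141 per week

A = (299000 − 9280)/9280 = 31.21983
95600 = 299000/(1 + 31.21983·e^(−r·19)) → e^(−19r) = (3.12762 − 1)/31.21983 = 0.068149
r = −ln(0.068149)/19 = 2.68605/19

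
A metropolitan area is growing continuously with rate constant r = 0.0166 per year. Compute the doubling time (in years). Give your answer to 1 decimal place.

doubling time ≈ 41.8 years

doubling time = ln(2) / |r| = 0.69315 / 0.0166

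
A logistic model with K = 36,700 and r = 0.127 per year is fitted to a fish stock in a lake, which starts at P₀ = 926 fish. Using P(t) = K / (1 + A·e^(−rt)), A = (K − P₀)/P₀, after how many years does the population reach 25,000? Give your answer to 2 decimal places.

t ≈ 34.75 years

A = (36700 − 926)/926 = 38.63283
25000 = 36700/(1 + 38.63283·e^(−0.127t)) → 1 + 38.63283·e^(−0.127t) = 1.468
e^(−0.127t) = 0.012114 → t = ln(82.54878)/0.127 = 4.41339/0.127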